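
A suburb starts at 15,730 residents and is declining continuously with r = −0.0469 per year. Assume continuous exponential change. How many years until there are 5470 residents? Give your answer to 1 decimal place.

t ≈ 22.5 years

5470 = 15730 · e^(-0.0469·t)
t = ln(5470/15730) / -0.0469 = ln(0.34774) / -0.0469 = -1.05629 / -0.0469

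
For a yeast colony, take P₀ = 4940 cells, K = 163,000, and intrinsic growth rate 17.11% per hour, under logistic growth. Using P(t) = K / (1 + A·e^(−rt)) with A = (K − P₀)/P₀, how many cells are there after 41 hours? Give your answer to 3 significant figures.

A = (163000 − 4940)/4940 = 31.99595
P(41) = 163000 / (1 + 31.99595·e^(−0.1711·41)) = 163000 / (1 + 31.99595·0.000898)
= 163000 / 1.02874 ≈ 158446.37

≈ 158,000 cells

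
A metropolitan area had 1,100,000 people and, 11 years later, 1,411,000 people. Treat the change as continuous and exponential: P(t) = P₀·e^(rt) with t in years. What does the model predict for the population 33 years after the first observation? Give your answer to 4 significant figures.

r = ln(1411000/1100000) / 11 ≈ 0.022635 per year
P(33) = 1100000 · e^(0.022635·33) = 1100000 · 2.11059 ≈ 2321644.24

≈ 2,322,000 people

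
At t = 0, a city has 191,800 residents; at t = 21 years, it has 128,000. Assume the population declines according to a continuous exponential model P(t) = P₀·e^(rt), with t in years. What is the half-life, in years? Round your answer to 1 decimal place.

half-life ≈ 36.0 years

r = ln(128000/191800) / 21 = ln(0.66736) / 21 ≈ -0.019258 per year
half-life = ln 2 / |r| = 0.69315 / 0.019258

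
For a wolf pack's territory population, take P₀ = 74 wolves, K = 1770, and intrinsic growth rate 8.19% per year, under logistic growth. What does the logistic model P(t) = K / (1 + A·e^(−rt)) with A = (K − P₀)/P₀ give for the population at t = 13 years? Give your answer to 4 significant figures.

A = (1770 − 74)/74 = 22.91892
P(13) = 1770 / (1 + 22.91892·e^(−0.0819·13)) = 1770 / (1 + 22.91892·0.344831)
= 1770 / 8.90316 ≈ 198.81

≈ 198.8 wolves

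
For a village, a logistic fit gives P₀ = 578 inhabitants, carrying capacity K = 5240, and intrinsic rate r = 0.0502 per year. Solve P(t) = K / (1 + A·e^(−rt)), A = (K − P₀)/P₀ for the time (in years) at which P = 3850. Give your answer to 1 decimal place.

A = (5240 − 578)/578 = 8.06574
3850 = 5240/(1 + 8.06574·e^(−0.0502t)) → 1 + 8.06574·e^(−0.0502t) = 1.36104
e^(−0.0502t) = 0.044762 → t = ln(22.34037)/0.0502 = 3.1064/0.0502

t ≈ 61.9 years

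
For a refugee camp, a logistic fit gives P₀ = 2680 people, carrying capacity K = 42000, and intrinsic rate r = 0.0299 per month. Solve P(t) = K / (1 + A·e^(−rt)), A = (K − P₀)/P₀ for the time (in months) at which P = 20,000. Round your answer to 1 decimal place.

t ≈ 86.6 months

A = (42000 − 2680)/2680 = 14.67164
20000 = 42000/(1 + 14.67164·e^(−0.0299t)) → 1 + 14.67164·e^(−0.0299t) = 2.1
e^(−0.0299t) = 0.074975 → t = ln(13.33786)/0.0299 = 2.59061/0.0299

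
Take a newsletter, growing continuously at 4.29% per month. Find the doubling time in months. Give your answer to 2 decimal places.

doubling time ≈ 16.16 months

doubling time = ln(2) / |r| = 0.69315 / 0.0429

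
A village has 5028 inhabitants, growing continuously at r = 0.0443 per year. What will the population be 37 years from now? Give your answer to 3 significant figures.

≈ 25,900 inhabitants

P(37) = 5028 · e^(0.0443·37) = 5028 · e^(1.6391)
= 5028 · 5.15053 ≈ 25896.87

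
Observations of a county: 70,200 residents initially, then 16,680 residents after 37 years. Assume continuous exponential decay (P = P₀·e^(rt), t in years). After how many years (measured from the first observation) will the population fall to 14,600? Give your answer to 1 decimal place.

t ≈ 40.4 years

r = ln(16680/70200) / 37 ≈ -0.038842 per year
t = ln(14600/70200) / r = -1.57033 / -0.038842 ≈ 40.429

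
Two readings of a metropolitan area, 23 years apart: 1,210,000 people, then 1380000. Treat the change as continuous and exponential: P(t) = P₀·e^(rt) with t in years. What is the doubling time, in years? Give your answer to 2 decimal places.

doubling time ≈ 121.27 years

r = ln(1380000/1210000) / 23 = ln(1.1405) / 23 ≈ 0.005716 per year
doubling time = ln 2 / |r| = 0.69315 / 0.005716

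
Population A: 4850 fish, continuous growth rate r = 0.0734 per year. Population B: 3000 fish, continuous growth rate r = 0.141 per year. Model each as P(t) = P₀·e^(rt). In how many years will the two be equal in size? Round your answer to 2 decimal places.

t ≈ 7.11 years

4850·e^(0.0734t) = 3000·e^(0.141t)
4850/3000 = e^((0.141 − 0.0734)t) → ln(1.61667) = 0.0676·t
t = 0.48037 / 0.0676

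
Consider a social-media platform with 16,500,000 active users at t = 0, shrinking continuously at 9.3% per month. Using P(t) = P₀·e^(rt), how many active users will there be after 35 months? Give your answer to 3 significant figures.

≈ 637,000 active users

P(35) = 16500000 · e^(-0.093·35) = 16500000 · e^(-3.255)
= 16500000 · 0.03858 ≈ 636583.54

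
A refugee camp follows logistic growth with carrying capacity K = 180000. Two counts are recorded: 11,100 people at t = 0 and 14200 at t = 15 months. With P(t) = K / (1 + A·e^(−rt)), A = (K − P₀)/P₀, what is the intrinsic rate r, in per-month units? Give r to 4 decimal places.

A = (180000 − 11100)/11100 = 15.21622
14200 = 180000/(1 + 15.21622·e^(−r·15)) → e^(−15r) = (12.67606 − 1)/15.21622 = 0.767343
r = −ln(0.767343)/15 = 0.26482/15

r ≈ 0.0177 per month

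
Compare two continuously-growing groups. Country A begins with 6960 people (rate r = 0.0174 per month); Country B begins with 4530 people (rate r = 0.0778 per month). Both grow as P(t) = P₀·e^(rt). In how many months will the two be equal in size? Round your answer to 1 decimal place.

t ≈ 7.1 months

6960·e^(0.0174t) = 4530·e^(0.0778t)
6960/4530 = e^((0.0778 − 0.0174)t) → ln(1.53642) = 0.0604·t
t = 0.42946 / 0.0604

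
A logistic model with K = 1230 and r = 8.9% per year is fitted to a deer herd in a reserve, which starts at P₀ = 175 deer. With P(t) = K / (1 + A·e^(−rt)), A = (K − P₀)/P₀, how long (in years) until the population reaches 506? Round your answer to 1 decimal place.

A = (1230 − 175)/175 = 6.02857
506 = 1230/(1 + 6.02857·e^(−0.089t)) → 1 + 6.02857·e^(−0.089t) = 2.43083
e^(−0.089t) = 0.237341 → t = ln(4.21334)/0.089 = 1.43826/0.089

t ≈ 16.2 years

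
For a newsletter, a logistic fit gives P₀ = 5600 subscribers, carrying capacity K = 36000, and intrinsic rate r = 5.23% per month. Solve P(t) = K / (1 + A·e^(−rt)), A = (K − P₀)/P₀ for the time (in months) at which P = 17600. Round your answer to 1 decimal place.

t ≈ 31.5 months

A = (36000 − 5600)/5600 = 5.42857
17600 = 36000/(1 + 5.42857·e^(−0.0523t)) → 1 + 5.42857·e^(−0.0523t) = 2.04545
e^(−0.0523t) = 0.192584 → t = ln(5.19255)/0.0523 = 1.64722/0.0523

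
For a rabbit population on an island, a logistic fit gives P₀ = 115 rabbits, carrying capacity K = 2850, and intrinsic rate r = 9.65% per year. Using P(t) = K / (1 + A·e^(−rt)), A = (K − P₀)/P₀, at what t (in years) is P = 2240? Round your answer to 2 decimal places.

t ≈ 46.32 years

A = (2850 − 115)/115 = 23.78261
2240 = 2850/(1 + 23.78261·e^(−0.0965t)) → 1 + 23.78261·e^(−0.0965t) = 1.27232
e^(−0.0965t) = 0.01145 → t = ln(87.33286)/0.0965 = 4.46973/0.0965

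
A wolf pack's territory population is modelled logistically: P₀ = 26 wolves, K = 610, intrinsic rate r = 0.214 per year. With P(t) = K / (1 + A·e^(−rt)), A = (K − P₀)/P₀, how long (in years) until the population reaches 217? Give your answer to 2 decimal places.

A = (610 − 26)/26 = 22.46154
217 = 610/(1 + 22.46154·e^(−0.214t)) → 1 + 22.46154·e^(−0.214t) = 2.81106
e^(−0.214t) = 0.080629 → t = ln(12.40243)/0.214 = 2.51789/0.214

t ≈ 11.77 years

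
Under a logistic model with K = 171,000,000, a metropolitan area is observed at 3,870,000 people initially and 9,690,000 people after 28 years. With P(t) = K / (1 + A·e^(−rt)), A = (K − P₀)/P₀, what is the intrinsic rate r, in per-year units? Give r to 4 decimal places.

A = (171000000 − 3870000)/3870000 = 43.18605
9690000 = 171000000/(1 + 43.18605·e^(−r·28)) → e^(−28r) = (17.64706 − 1)/43.18605 = 0.385473
r = −ln(0.385473)/28 = 0.95328/28

r ≈ 0.0340 per year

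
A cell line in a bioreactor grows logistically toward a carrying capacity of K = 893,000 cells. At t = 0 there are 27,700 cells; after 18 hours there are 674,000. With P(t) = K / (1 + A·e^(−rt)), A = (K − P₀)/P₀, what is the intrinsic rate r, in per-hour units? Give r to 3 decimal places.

r ≈ 0.254 per hour

A = (893000 − 27700)/27700 = 31.23827
674000 = 893000/(1 + 31.23827·e^(−r·18)) → e^(−18r) = (1.32493 − 1)/31.23827 = 0.010402
r = −ln(0.010402)/18 = 4.5658/18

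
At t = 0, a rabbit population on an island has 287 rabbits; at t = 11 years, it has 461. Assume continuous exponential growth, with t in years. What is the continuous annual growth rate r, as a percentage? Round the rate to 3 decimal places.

r ≈ 4.308% per year

461 = 287 · e^(r·11)
e^(11r) = 461/287 = 1.60627
r = ln(1.60627) / 11 = 0.47392 / 11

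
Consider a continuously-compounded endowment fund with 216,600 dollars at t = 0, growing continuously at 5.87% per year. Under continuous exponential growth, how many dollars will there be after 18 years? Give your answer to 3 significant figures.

P(18) = 216600 · e^(0.0587·18) = 216600 · e^(1.0566)
= 216600 · 2.87657 ≈ 623065.93

≈ 623,000 dollars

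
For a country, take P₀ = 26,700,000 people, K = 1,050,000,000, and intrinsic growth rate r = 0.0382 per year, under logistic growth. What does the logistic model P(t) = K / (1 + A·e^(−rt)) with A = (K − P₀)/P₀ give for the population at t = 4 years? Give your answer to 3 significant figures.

A = (1050000000 − 26700000)/26700000 = 38.32584
P(4) = 1050000000 / (1 + 38.32584·e^(−0.0382·4)) = 1050000000 / (1 + 38.32584·0.858301)
= 1050000000 / 33.89512 ≈ 30977907.85

≈ 31,000,000 people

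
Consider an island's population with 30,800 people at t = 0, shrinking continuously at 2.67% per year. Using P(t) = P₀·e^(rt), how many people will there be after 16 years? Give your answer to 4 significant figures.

P(16) = 30800 · e^(-0.0267·16) = 30800 · e^(-0.4272)
= 30800 · 0.65233 ≈ 20091.86

≈ 20,090 people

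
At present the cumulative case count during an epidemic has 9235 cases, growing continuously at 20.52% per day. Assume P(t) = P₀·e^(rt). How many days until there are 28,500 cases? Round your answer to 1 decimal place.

28500 = 9235 · e^(0.2052·t)
t = ln(28500/9235) / 0.2052 = ln(3.08609) / 0.2052 = 1.1269 / 0.2052

t ≈ 5.5 days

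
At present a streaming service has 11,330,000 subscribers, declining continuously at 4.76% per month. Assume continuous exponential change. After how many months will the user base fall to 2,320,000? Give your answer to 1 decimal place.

2320000 = 11330000 · e^(-0.0476·t)
t = ln(2320000/11330000) / -0.0476 = ln(0.20477) / -0.0476 = -1.58589 / -0.0476

t ≈ 33.3 months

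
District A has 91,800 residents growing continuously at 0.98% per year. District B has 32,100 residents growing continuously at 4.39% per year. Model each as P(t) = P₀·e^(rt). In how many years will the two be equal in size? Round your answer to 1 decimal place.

t ≈ 30.8 years

91800·e^(0.0098t) = 32100·e^(0.0439t)
91800/32100 = e^((0.0439 − 0.0098)t) → ln(2.85981) = 0.0341·t
t = 1.05076 / 0.0341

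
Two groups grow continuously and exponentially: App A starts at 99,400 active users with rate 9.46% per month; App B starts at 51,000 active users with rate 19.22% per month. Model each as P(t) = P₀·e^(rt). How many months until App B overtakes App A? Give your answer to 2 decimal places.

t ≈ 6.84 months

99400·e^(0.0946t) = 51000·e^(0.1922t)
99400/51000 = e^((0.1922 − 0.0946)t) → ln(1.94902) = 0.0976·t
t = 0.66733 / 0.0976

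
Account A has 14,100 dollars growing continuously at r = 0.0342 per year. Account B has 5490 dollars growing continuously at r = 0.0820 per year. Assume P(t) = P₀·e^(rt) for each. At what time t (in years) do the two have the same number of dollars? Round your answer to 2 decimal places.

t ≈ 19.73 years

14100·e^(0.0342t) = 5490·e^(0.082t)
14100/5490 = e^((0.082 − 0.0342)t) → ln(2.56831) = 0.0478·t
t = 0.94325 / 0.0478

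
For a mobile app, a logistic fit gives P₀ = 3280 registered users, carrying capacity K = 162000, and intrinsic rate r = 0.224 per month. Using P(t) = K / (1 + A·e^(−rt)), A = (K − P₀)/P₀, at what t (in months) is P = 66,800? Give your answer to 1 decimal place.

t ≈ 15.7 months

A = (162000 − 3280)/3280 = 48.39024
66800 = 162000/(1 + 48.39024·e^(−0.224t)) → 1 + 48.39024·e^(−0.224t) = 2.42515
e^(−0.224t) = 0.029451 → t = ln(33.9545)/0.224 = 3.52502/0.224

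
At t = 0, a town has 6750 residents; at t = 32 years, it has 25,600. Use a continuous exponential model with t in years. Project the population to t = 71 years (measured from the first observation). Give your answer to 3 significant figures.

r = ln(25600/6750) / 32 ≈ 0.041658 per year
P(71) = 6750 · e^(0.041658·71) = 6750 · 19.25372 ≈ 129962.62

≈ 130,000 residents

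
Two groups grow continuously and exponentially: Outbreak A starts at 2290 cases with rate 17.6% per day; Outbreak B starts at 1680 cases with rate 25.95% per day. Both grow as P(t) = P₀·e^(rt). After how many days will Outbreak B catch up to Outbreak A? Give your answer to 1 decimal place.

2290·e^(0.176t) = 1680·e^(0.2595t)
2290/1680 = e^((0.2595 − 0.176)t) → ln(1.3631) = 0.0835·t
t = 0.30976 / 0.0835

t ≈ 3.7 days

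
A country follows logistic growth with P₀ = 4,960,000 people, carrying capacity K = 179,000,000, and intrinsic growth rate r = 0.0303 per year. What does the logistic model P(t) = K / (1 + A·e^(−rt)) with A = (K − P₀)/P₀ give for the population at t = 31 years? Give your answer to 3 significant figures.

A = (179000000 − 4960000)/4960000 = 35.08871
P(31) = 179000000 / (1 + 35.08871·e^(−0.0303·31)) = 179000000 / (1 + 35.08871·0.390901)
= 179000000 / 14.71622 ≈ 12163445.69

≈ 12,200,000 people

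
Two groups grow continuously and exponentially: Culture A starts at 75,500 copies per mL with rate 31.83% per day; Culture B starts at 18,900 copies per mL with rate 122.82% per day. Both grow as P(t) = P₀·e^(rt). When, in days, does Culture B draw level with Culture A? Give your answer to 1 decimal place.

75500·e^(0.3183t) = 18900·e^(1.2282t)
75500/18900 = e^((1.2282 − 0.3183)t) → ln(3.99471) = 0.9099·t
t = 1.38497 / 0.9099

t ≈ 1.5 days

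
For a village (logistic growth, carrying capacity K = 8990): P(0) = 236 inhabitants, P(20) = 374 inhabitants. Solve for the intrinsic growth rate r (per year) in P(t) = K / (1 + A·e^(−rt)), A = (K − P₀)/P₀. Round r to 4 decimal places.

r ≈ 0.0238 per year

A = (8990 − 236)/236 = 37.09322
374 = 8990/(1 + 37.09322·e^(−r·20)) → e^(−20r) = (24.03743 − 1)/37.09322 = 0.621069
r = −ln(0.621069)/20 = 0.47631/20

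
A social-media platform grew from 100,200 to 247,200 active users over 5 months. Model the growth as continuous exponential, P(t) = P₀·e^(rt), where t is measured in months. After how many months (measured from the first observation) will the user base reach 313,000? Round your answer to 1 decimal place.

r = ln(247200/100200) / 5 ≈ 0.180606 per month
t = ln(313000/100200) / r = 1.13904 / 0.180606 ≈ 6.307

t ≈ 6.3 months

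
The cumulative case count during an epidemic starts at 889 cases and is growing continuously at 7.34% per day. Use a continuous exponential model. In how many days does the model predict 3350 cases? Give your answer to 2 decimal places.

3350 = 889 · e^(0.0734·t)
t = ln(3350/889) / 0.0734 = ln(3.76828) / 0.0734 = 1.32662 / 0.0734

t ≈ 18.07 days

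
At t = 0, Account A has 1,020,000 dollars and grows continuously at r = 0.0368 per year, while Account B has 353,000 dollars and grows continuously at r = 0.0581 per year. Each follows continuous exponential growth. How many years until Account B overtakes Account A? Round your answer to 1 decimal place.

1020000·e^(0.0368t) = 353000·e^(0.0581t)
1020000/353000 = e^((0.0581 − 0.0368)t) → ln(2.88952) = 0.0213·t
t = 1.06109 / 0.0213

t ≈ 49.8 years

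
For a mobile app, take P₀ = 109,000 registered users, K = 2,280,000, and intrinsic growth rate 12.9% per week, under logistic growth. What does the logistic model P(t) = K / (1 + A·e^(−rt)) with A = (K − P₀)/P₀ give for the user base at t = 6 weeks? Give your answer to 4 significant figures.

A = (2280000 − 109000)/109000 = 19.91743
P(6) = 2280000 / (1 + 19.91743·e^(−0.129·6)) = 2280000 / (1 + 19.91743·0.461165)
= 2280000 / 10.18522 ≈ 223853.86

≈ 223,900 registered users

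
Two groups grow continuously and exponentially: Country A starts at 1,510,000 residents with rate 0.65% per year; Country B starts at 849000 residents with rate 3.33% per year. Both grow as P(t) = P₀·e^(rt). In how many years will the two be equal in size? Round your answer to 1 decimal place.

1510000·e^(0.0065t) = 849000·e^(0.0333t)
1510000/849000 = e^((0.0333 − 0.0065)t) → ln(1.77856) = 0.0268·t
t = 0.57581 / 0.0268

t ≈ 21.5 years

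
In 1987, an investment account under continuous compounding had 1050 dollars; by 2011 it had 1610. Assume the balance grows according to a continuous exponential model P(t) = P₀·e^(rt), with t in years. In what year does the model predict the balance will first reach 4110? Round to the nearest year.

r = ln(1610/1050) / 24 = 0.42744/24 ≈ 0.01781 per year
t = ln(4110/1050) / r = 1.36463/0.01781 ≈ 76.62 years after 1987

year 2064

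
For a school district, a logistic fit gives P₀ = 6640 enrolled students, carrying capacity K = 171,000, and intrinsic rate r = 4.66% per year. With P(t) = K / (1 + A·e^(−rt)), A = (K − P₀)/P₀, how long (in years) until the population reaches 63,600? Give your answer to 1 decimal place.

t ≈ 57.6 years

A = (171000 − 6640)/6640 = 24.75301
63600 = 171000/(1 + 24.75301·e^(−0.0466t)) → 1 + 24.75301·e^(−0.0466t) = 2.68868
e^(−0.0466t) = 0.068221 → t = ln(14.65821)/0.0466 = 2.685/0.0466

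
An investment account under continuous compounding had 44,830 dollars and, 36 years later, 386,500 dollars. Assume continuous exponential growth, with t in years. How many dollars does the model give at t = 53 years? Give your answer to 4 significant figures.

r = ln(386500/44830) / 36 ≈ 0.05984 per year
P(53) = 44830 · e^(0.05984·53) = 44830 · 23.8442 ≈ 1068935.56

≈ 1,069,000 dollars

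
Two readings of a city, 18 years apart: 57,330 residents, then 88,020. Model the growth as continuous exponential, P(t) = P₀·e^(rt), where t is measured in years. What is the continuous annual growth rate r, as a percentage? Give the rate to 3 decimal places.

r ≈ 2.382% per year

88020 = 57330 · e^(r·18)
e^(18r) = 88020/57330 = 1.53532
r = ln(1.53532) / 18 = 0.42874 / 18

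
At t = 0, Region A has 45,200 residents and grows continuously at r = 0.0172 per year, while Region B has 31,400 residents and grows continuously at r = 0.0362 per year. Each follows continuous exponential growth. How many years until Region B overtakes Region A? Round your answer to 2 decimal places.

45200·e^(0.0172t) = 31400·e^(0.0362t)
45200/31400 = e^((0.0362 − 0.0172)t) → ln(1.43949) = 0.019·t
t = 0.36429 / 0.019

t ≈ 19.17 years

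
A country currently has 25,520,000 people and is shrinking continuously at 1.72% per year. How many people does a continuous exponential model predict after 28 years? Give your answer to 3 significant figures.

P(28) = 25520000 · e^(-0.0172·28) = 25520000 · e^(-0.4816)
= 25520000 · 0.61779 ≈ 15766106.2

≈ 15,800,000 people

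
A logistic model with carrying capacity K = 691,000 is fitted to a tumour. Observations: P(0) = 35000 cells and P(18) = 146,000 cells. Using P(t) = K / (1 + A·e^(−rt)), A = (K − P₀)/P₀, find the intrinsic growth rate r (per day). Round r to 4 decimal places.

A = (691000 − 35000)/35000 = 18.74286
146000 = 691000/(1 + 18.74286·e^(−r·18)) → e^(−18r) = (4.73288 − 1)/18.74286 = 0.199163
r = −ln(0.199163)/18 = 1.61363/18

r ≈ 0.0896 per day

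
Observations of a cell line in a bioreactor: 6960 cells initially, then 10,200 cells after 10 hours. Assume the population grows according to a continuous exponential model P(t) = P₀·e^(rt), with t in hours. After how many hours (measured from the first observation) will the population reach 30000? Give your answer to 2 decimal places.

t ≈ 38.23 hours

r = ln(10200/6960) / 10 ≈ 0.038221 per hour
t = ln(30000/6960) / r = 1.46102 / 0.038221 ≈ 38.226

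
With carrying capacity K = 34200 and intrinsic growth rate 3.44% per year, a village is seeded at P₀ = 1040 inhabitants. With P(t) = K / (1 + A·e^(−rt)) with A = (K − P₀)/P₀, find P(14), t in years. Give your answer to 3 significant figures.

A = (34200 − 1040)/1040 = 31.88462
P(14) = 34200 / (1 + 31.88462·e^(−0.0344·14)) = 34200 / (1 + 31.88462·0.617794)
= 34200 / 20.69813 ≈ 1652.32

≈ 1,650 inhabitants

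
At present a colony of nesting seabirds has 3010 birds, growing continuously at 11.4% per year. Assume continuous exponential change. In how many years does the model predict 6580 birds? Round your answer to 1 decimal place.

6580 = 3010 · e^(0.114·t)
t = ln(6580/3010) / 0.114 = ln(2.18605) / 0.114 = 0.78209 / 0.114

t ≈ 6.9 years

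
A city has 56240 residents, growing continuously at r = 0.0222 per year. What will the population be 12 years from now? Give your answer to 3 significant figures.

P(12) = 56240 · e^(0.0222·12) = 56240 · e^(0.2664)
= 56240 · 1.30526 ≈ 73407.66

≈ 73,400 residents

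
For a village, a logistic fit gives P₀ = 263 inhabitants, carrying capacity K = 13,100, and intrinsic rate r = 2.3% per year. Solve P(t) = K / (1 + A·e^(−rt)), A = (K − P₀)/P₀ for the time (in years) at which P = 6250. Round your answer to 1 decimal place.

A = (13100 − 263)/263 = 48.80989
6250 = 13100/(1 + 48.80989·e^(−0.023t)) → 1 + 48.80989·e^(−0.023t) = 2.096
e^(−0.023t) = 0.022454 → t = ln(44.53457)/0.023 = 3.79627/0.023

t ≈ 165.1 years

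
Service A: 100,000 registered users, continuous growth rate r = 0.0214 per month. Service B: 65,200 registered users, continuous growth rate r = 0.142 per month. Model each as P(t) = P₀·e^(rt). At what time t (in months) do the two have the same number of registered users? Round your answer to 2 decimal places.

100000·e^(0.0214t) = 65200·e^(0.142t)
100000/65200 = e^((0.142 − 0.0214)t) → ln(1.53374) = 0.1206·t
t = 0.42771 / 0.1206

t ≈ 3.55 months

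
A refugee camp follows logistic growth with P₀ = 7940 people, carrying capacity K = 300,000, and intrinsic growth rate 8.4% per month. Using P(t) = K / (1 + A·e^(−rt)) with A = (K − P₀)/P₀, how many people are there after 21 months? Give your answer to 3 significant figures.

A = (300000 − 7940)/7940 = 36.78338
P(21) = 300000 / (1 + 36.78338·e^(−0.084·21)) = 300000 / (1 + 36.78338·0.171358)
= 300000 / 7.30313 ≈ 41078.29

≈ 41,100 people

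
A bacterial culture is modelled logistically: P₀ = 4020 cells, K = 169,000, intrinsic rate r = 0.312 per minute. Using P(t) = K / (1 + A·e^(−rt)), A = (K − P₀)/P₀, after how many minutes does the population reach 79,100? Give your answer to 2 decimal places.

A = (169000 − 4020)/4020 = 41.0398
79100 = 169000/(1 + 41.0398·e^(−0.312t)) → 1 + 41.0398·e^(−0.312t) = 2.13654
e^(−0.312t) = 0.027694 → t = ln(36.10955)/0.312 = 3.58656/0.312

t ≈ 11.50 minutes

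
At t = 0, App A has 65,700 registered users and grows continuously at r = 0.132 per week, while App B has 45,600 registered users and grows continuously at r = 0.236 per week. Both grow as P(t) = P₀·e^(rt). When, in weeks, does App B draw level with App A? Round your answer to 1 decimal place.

65700·e^(0.132t) = 45600·e^(0.236t)
65700/45600 = e^((0.236 − 0.132)t) → ln(1.44079) = 0.104·t
t = 0.36519 / 0.104

t ≈ 3.5 weeks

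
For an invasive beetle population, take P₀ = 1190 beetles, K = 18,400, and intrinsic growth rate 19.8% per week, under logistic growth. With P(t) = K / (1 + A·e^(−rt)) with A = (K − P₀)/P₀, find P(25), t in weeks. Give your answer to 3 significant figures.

A = (18400 − 1190)/1190 = 14.46218
P(25) = 18400 / (1 + 14.46218·e^(−0.198·25)) = 18400 / (1 + 14.46218·0.007083)
= 18400 / 1.10244 ≈ 16690.23

≈ 16,700 beetles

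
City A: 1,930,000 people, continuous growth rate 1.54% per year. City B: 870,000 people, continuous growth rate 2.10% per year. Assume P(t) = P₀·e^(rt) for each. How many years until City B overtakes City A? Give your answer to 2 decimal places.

t ≈ 142.28 years

1930000·e^(0.0154t) = 870000·e^(0.021t)
1930000/870000 = e^((0.021 − 0.0154)t) → ln(2.21839) = 0.0056·t
t = 0.79678 / 0.0056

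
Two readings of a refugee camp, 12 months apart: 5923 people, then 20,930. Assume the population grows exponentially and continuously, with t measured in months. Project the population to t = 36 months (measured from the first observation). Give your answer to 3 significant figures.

≈ 261,000 people

r = ln(20930/5923) / 12 ≈ 0.105195 per month
P(36) = 5923 · e^(0.105195·36) = 5923 · 44.12477 ≈ 261351.03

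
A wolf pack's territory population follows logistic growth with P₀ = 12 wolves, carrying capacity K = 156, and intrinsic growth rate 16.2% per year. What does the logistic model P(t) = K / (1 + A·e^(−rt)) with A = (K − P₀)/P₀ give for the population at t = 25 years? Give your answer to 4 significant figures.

A = (156 − 12)/12 = 12
P(25) = 156 / (1 + 12·e^(−0.162·25)) = 156 / (1 + 12·0.017422)
= 156 / 1.20907 ≈ 129.02

≈ 129.0 wolves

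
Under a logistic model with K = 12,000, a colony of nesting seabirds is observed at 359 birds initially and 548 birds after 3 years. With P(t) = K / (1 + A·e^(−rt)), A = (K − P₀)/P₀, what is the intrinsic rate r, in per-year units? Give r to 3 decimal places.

A = (12000 − 359)/359 = 32.42618
548 = 12000/(1 + 32.42618·e^(−r·3)) → e^(−3r) = (21.89781 − 1)/32.42618 = 0.644473
r = −ln(0.644473)/3 = 0.43932/3

r ≈ 0.146 per year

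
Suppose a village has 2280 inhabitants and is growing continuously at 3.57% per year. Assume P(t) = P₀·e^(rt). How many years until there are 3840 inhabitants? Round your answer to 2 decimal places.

t ≈ 14.60 years

3840 = 2280 · e^(0.0357·t)
t = ln(3840/2280) / 0.0357 = ln(1.68421) / 0.0357 = 0.5213 / 0.0357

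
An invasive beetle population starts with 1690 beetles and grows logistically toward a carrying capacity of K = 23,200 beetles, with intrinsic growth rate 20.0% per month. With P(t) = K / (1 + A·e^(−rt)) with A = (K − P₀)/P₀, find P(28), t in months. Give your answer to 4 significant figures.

A = (23200 − 1690)/1690 = 12.72781
P(28) = 23200 / (1 + 12.72781·e^(−0.2·28)) = 23200 / (1 + 12.72781·0.003698)
= 23200 / 1.04707 ≈ 22157.16

≈ 22,160 beetles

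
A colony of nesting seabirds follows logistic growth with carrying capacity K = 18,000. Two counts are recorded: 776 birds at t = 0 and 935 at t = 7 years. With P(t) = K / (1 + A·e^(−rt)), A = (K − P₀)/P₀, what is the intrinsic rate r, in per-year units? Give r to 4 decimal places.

A = (18000 − 776)/776 = 22.19588
935 = 18000/(1 + 22.19588·e^(−r·7)) → e^(−7r) = (19.25134 − 1)/22.19588 = 0.822285
r = −ln(0.822285)/7 = 0.19567/7

r ≈ 0.0280 per year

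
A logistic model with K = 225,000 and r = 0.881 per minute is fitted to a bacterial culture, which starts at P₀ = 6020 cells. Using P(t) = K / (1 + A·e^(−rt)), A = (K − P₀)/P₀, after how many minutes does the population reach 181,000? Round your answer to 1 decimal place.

A = (225000 − 6020)/6020 = 36.37542
181000 = 225000/(1 + 36.37542·e^(−0.881t)) → 1 + 36.37542·e^(−0.881t) = 1.24309
e^(−0.881t) = 0.006683 → t = ln(149.63523)/0.881 = 5.0082/0.881

t ≈ 5.7 minutes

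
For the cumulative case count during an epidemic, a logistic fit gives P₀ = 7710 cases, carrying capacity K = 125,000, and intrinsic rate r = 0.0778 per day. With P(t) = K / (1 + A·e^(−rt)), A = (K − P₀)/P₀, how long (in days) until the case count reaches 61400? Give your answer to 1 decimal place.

t ≈ 34.5 days

A = (125000 − 7710)/7710 = 15.21271
61400 = 125000/(1 + 15.21271·e^(−0.0778t)) → 1 + 15.21271·e^(−0.0778t) = 2.03583
e^(−0.0778t) = 0.06809 → t = ln(14.68648)/0.0778 = 2.68693/0.0778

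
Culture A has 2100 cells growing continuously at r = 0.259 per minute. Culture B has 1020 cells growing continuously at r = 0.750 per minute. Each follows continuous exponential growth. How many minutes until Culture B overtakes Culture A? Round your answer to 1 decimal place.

2100·e^(0.259t) = 1020·e^(0.75t)
2100/1020 = e^((0.75 − 0.259)t) → ln(2.05882) = 0.491·t
t = 0.72213 / 0.491

t ≈ 1.5 minutes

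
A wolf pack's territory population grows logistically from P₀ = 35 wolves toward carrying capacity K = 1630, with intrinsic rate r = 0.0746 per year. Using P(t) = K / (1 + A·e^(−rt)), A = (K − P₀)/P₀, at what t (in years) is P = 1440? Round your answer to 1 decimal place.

A = (1630 − 35)/35 = 45.57143
1440 = 1630/(1 + 45.57143·e^(−0.0746t)) → 1 + 45.57143·e^(−0.0746t) = 1.13194
e^(−0.0746t) = 0.002895 → t = ln(345.38346)/0.0746 = 5.84466/0.0746

t ≈ 78.3 years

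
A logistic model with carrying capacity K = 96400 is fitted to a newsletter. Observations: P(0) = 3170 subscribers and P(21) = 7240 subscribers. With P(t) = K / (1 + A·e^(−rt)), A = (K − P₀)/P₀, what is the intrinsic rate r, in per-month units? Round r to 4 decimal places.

r ≈ 0.0415 per month

A = (96400 − 3170)/3170 = 29.41009
7240 = 96400/(1 + 29.41009·e^(−r·21)) → e^(−21r) = (13.31492 − 1)/29.41009 = 0.418731
r = −ln(0.418731)/21 = 0.87053/21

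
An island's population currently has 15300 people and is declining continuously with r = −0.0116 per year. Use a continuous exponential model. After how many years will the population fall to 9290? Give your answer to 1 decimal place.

t ≈ 43.0 years

9290 = 15300 · e^(-0.0116·t)
t = ln(9290/15300) / -0.0116 = ln(0.60719) / -0.0116 = -0.49891 / -0.0116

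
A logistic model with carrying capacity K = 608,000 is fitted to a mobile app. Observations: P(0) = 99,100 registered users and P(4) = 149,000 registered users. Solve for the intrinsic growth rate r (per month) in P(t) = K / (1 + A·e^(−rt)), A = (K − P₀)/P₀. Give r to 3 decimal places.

r ≈ 0.128 per month

A = (608000 − 99100)/99100 = 5.13522
149000 = 608000/(1 + 5.13522·e^(−r·4)) → e^(−4r) = (4.08054 − 1)/5.13522 = 0.599884
r = −ln(0.599884)/4 = 0.51102/4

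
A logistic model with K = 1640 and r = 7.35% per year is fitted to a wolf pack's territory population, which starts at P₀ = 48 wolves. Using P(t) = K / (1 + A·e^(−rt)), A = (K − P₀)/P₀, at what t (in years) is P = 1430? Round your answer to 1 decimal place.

t ≈ 73.7 years

A = (1640 − 48)/48 = 33.16667
1430 = 1640/(1 + 33.16667·e^(−0.0735t)) → 1 + 33.16667·e^(−0.0735t) = 1.14685
e^(−0.0735t) = 0.004428 → t = ln(225.84921)/0.0735 = 5.41987/0.0735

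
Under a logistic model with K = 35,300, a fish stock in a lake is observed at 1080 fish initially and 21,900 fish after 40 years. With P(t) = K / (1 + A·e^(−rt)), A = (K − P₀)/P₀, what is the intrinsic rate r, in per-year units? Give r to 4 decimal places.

A = (35300 − 1080)/1080 = 31.68519
21900 = 35300/(1 + 31.68519·e^(−r·40)) → e^(−40r) = (1.61187 − 1)/31.68519 = 0.019311
r = −ln(0.019311)/40 = 3.94708/40

r ≈ 0.0987 per year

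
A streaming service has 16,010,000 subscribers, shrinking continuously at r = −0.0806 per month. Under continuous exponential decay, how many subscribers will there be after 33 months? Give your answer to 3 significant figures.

≈ 1,120,000 subscribers

P(33) = 16010000 · e^(-0.0806·33) = 16010000 · e^(-2.6598)
= 16010000 · 0.06996 ≈ 1120095.03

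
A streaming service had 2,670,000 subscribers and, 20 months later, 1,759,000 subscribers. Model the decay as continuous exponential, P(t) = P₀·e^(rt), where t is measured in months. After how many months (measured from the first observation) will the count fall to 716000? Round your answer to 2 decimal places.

r = ln(1759000/2670000) / 20 ≈ -0.020867 per month
t = ln(716000/2670000) / r = -1.31615 / -0.020867 ≈ 63.075

t ≈ 63.07 months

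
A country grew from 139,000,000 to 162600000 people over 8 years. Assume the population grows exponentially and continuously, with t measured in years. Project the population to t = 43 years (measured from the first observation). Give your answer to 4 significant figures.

≈ 322,900,000 people

r = ln(162600000/139000000) / 8 ≈ 0.019602 per year
P(43) = 139000000 · e^(0.019602·43) = 139000000 · 2.3231 ≈ 322911236.88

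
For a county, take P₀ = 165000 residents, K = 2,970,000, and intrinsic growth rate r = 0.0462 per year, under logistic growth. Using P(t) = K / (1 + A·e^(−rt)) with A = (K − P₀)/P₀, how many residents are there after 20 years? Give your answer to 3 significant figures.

≈ 383,000 residents

A = (2970000 − 165000)/165000 = 17
P(20) = 2970000 / (1 + 17·e^(−0.0462·20)) = 2970000 / (1 + 17·0.396928)
= 2970000 / 7.74778 ≈ 383335.69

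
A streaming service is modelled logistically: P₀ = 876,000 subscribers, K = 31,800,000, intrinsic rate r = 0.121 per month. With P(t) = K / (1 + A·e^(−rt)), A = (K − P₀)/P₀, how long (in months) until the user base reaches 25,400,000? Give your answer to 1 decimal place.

t ≈ 40.8 months

A = (31800000 − 876000)/876000 = 35.30137
25400000 = 31800000/(1 + 35.30137·e^(−0.121t)) → 1 + 35.30137·e^(−0.121t) = 1.25197
e^(−0.121t) = 0.007138 → t = ln(140.10231)/0.121 = 4.94237/0.121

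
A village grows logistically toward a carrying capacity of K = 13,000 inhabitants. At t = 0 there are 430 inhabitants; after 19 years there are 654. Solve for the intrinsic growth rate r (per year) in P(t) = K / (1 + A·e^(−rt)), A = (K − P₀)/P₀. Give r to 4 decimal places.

r ≈ 0.0230 per year

A = (13000 − 430)/430 = 29.23256
654 = 13000/(1 + 29.23256·e^(−r·19)) → e^(−19r) = (19.87768 − 1)/29.23256 = 0.645776
r = −ln(0.645776)/19 = 0.4373/19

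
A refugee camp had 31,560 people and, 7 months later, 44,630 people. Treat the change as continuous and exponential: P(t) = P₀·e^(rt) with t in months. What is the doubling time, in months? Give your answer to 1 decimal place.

r = ln(44630/31560) / 7 = ln(1.41413) / 7 ≈ 0.049502 per month
doubling time = ln 2 / |r| = 0.69315 / 0.049502

doubling time ≈ 14.0 months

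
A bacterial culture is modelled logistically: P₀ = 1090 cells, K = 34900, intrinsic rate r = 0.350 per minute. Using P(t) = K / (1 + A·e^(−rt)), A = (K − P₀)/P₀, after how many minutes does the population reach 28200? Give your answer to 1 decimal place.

A = (34900 − 1090)/1090 = 31.01835
28200 = 34900/(1 + 31.01835·e^(−0.35t)) → 1 + 31.01835·e^(−0.35t) = 1.23759
e^(−0.35t) = 0.00766 → t = ln(130.55484)/0.35 = 4.87179/0.35

t ≈ 13.9 minutes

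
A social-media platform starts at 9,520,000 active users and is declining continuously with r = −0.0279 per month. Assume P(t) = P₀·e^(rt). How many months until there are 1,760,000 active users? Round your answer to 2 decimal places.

1760000 = 9520000 · e^(-0.0279·t)
t = ln(1760000/9520000) / -0.0279 = ln(0.18487) / -0.0279 = -1.68808 / -0.0279

t ≈ 60.50 months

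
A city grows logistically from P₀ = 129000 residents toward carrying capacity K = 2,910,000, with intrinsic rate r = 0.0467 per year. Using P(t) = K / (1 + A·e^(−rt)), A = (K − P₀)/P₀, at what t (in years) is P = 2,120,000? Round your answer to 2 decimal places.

t ≈ 86.89 years

A = (2910000 − 129000)/129000 = 21.55814
2120000 = 2910000/(1 + 21.55814·e^(−0.0467t)) → 1 + 21.55814·e^(−0.0467t) = 1.37264
e^(−0.0467t) = 0.017285 → t = ln(57.85222)/0.0467 = 4.05789/0.0467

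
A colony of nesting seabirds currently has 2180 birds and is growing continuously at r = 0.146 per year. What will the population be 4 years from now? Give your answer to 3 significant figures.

≈ 3,910 birds

P(4) = 2180 · e^(0.146·4) = 2180 · e^(0.584)
= 2180 · 1.7932 ≈ 3909.17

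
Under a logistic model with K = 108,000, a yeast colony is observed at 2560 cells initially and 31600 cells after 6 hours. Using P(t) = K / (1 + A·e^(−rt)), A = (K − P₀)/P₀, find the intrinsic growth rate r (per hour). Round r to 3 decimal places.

r ≈ 0.473 per hour

A = (108000 − 2560)/2560 = 41.1875
31600 = 108000/(1 + 41.1875·e^(−r·6)) → e^(−6r) = (3.41772 − 1)/41.1875 = 0.0587
r = −ln(0.0587)/6 = 2.83531/6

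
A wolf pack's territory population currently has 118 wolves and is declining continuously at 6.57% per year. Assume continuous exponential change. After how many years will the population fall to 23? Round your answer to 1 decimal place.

23 = 118 · e^(-0.0657·t)
t = ln(23/118) / -0.0657 = ln(0.19492) / -0.0657 = -1.63519 / -0.0657

t ≈ 24.9 years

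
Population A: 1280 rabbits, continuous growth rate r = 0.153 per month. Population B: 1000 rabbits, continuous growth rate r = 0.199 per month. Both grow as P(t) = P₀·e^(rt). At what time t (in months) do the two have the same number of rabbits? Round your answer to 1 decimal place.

t ≈ 5.4 months

1280·e^(0.153t) = 1000·e^(0.199t)
1280/1000 = e^((0.199 − 0.153)t) → ln(1.28) = 0.046·t
t = 0.24686 / 0.046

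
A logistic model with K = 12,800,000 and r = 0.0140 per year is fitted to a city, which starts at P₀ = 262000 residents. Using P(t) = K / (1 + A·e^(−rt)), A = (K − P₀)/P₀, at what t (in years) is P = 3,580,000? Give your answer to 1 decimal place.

A = (12800000 − 262000)/262000 = 47.85496
3580000 = 12800000/(1 + 47.85496·e^(−0.014t)) → 1 + 47.85496·e^(−0.014t) = 3.57542
e^(−0.014t) = 0.053817 → t = ln(18.58143)/0.014 = 2.92216/0.014

t ≈ 208.7 years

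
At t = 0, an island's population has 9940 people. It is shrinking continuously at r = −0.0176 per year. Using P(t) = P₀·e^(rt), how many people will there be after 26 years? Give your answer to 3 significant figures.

P(26) = 9940 · e^(-0.0176·26) = 9940 · e^(-0.4576)
= 9940 · 0.6328 ≈ 6290.04

≈ 6,290 people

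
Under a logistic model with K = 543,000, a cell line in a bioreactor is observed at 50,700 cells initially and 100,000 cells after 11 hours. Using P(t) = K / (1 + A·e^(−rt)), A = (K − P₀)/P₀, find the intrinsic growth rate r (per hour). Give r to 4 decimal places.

r ≈ 0.0713 per hour

A = (543000 − 50700)/50700 = 9.71006
100000 = 543000/(1 + 9.71006·e^(−r·11)) → e^(−11r) = (5.43 − 1)/9.71006 = 0.456228
r = −ln(0.456228)/11 = 0.78476/11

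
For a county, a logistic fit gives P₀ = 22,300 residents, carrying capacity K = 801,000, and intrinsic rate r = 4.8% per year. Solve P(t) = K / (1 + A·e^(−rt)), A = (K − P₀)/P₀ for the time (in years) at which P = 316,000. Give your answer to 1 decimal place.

A = (801000 − 22300)/22300 = 34.91928
316000 = 801000/(1 + 34.91928·e^(−0.048t)) → 1 + 34.91928·e^(−0.048t) = 2.53481
e^(−0.048t) = 0.043953 → t = ln(22.75153)/0.048 = 3.12463/0.048

t ≈ 65.1 years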